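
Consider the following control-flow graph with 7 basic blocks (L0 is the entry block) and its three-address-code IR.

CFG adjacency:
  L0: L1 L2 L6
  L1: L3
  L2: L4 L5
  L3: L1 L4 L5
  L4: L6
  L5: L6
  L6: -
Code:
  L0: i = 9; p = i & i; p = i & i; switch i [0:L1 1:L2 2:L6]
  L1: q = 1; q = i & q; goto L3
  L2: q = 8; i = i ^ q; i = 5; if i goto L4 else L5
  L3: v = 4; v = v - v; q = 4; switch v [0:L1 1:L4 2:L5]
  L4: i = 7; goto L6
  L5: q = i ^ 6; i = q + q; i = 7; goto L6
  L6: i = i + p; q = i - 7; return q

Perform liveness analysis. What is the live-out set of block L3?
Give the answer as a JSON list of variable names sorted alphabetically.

Answer: ["i", "p"]

Analysis:
def/use:
  L0: def={i,p} ue=∅
  L1: def={q} ue={i}
  L2: def={i,q} ue={i}
  L3: def={q,v} ue=∅
  L4: def={i} ue=∅
  L5: def={i,q} ue={i}
  L6: def={i,q} ue={i,p}

Live sets:
  live L0: ∅→{i,p}
  live L1: {i,p}→{i,p}
  live L2: {i,p}→{i,p}
  live L3: {i,p}→{i,p}
  live L4: {p}→{i,p}
  live L5: {i,p}→{i,p}
  live L6: {i,p}→∅

live-out(L3) = ["i", "p"]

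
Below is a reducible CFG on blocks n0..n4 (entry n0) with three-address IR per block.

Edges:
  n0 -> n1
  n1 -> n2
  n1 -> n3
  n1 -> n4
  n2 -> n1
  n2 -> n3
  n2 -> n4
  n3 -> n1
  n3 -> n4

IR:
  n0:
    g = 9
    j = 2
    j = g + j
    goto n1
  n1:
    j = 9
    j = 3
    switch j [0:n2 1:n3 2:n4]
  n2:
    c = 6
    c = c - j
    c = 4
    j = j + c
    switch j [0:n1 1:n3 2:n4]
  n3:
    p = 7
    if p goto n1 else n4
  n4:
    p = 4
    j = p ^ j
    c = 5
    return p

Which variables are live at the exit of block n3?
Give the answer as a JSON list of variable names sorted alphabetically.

Answer: ["j"]

Working:
Per-block:
  n0 def {g,j} use ∅
  n1 def {j} use ∅
  n2 def {c,j} use {j}
  n3 def {p} use ∅
  n4 def {c,j,p} use {j}

Backward fixpoint:
  n0 li=∅ lo=∅
  n1 li=∅ lo={j}
  n2 li={j} lo={j}
  n3 li={j} lo={j}
  n4 li={j} lo=∅

live-out(n3) = ["j"]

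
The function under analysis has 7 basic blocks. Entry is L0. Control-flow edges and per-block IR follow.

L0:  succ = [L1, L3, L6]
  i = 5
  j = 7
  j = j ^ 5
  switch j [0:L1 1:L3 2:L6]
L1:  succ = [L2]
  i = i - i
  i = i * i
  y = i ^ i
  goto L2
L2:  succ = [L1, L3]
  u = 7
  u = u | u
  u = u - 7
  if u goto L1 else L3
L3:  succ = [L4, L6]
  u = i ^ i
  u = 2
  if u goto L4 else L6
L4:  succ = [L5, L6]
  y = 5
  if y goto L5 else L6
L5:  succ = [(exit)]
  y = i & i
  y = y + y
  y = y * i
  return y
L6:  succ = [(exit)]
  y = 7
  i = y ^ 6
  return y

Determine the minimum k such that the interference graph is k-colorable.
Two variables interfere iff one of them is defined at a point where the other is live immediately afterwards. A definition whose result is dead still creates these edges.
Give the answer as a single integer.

Block summaries:
  L0: def={i,j} ue=∅
  L1: def={i,y} ue={i}
  L2: def={u} ue=∅
  L3: def={u} ue={i}
  L4: def={y} ue=∅
  L5: def={y} ue={i}
  L6: def={i,y} ue=∅

Live sets:
  L0 li=∅ lo={i}
  L1 li={i} lo={i}
  L2 li={i} lo={i}
  L3 li={i} lo={i}
  L4 li={i} lo={i}
  L5 li={i} lo=∅
  L6 li=∅ lo=∅

Interfere edges:
  i↔{j,u,y}
  j↔{i}
  u↔{i}
  y↔{i}

Colouring:
  lower bound: {i,j} mutually conflict ⇒ χ ≥ 2
  assign i→c0 j→c1 u→c1 y→c1 — no edge inside a register ⇒ χ ≤ 2
  χ = 2

Answer: 2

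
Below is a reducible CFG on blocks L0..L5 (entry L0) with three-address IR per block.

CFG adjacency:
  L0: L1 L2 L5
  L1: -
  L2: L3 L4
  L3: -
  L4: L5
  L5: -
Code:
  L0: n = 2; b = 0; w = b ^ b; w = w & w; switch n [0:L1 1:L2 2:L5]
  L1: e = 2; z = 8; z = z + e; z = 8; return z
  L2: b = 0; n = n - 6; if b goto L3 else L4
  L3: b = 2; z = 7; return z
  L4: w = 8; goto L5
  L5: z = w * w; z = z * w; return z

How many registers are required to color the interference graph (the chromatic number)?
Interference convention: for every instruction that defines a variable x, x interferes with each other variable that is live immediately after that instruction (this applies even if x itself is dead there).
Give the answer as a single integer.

Answer: 2

Derivation:
Per-block:
  L0 def {b,n,w} use ∅
  L1 def {e,z} use ∅
  L2 def {b,n} use {n}
  L3 def {b,z} use ∅
  L4 def {w} use ∅
  L5 def {z} use {w}

Backward fixpoint:
  L0: in=∅ out={n,w}
  L1: in=∅ out=∅
  L2: in={n} out=∅
  L3: in=∅ out=∅
  L4: in=∅ out={w}
  L5: in={w} out=∅

Conflict graph:
  b — {n}
  e — {z}
  n — {b,w}
  w — {n,z}
  z — {e,w}

Chromatic number:
  lower bound: {b,n} mutually conflict ⇒ χ ≥ 2
  2-colouring: R0={n,z}  R1={b,e,w}
  χ = 2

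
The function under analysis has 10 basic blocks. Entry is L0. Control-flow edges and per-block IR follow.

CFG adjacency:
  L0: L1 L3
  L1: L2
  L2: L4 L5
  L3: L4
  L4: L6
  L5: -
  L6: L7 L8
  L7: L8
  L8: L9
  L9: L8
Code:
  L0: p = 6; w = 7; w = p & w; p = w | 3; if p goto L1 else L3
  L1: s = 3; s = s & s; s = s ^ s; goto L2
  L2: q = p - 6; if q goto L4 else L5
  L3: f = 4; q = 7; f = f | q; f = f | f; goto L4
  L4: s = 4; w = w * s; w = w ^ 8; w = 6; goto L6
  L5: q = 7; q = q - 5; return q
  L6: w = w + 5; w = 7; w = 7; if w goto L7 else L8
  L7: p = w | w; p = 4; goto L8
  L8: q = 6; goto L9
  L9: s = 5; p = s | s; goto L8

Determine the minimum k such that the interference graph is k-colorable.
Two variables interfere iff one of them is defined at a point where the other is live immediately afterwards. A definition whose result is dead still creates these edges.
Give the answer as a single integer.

def/use:
  L0: def={p,w} ue=∅
  L1: def={s} ue=∅
  L2: def={q} ue={p}
  L3: def={f,q} ue=∅
  L4: def={s,w} ue={w}
  L5: def={q} ue=∅
  L6: def={w} ue={w}
  L7: def={p} ue={w}
  L8: def={q} ue=∅
  L9: def={p,s} ue=∅

Live sets:
  L0 li=∅ lo={p,w}
  L1 li={p,w} lo={p,w}
  L2 li={p,w} lo={w}
  L3 li={w} lo={w}
  L4 li={w} lo={w}
  L5 li=∅ lo=∅
  L6 li={w} lo={w}
  L7 li={w} lo=∅
  L8 li=∅ lo=∅
  L9 li=∅ lo=∅

Conflict graph:
  f: {q,w}
  p: {s,w}
  q: {f,w}
  s: {p,w}
  w: {f,p,q,s}

Colouring:
  lower bound: {f,q,w} mutually conflict ⇒ χ ≥ 3
  assign f→r1 p→r1 q→r2 s→r2 w→r0 — no edge inside a register ⇒ χ ≤ 3
  χ = 3

Answer: 3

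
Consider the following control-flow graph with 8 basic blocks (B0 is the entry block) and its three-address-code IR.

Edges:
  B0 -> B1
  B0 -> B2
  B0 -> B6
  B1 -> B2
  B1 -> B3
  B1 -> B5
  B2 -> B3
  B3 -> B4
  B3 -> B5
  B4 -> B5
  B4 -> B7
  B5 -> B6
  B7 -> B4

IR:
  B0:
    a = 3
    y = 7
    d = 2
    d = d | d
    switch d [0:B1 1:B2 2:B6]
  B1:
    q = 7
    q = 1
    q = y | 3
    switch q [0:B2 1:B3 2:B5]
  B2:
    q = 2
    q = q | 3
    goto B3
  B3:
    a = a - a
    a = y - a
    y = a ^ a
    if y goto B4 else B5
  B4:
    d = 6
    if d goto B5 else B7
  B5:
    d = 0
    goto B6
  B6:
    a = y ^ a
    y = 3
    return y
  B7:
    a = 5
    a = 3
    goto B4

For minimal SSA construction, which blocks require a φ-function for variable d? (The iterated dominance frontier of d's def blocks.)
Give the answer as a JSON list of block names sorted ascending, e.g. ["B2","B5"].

Answer: ["B4", "B5", "B6"]

Working:
idom tree: B1←B0 B2←B0 B3←B0 B4←B3 B5←B0 B6←B0 B7←B4
Join-block Dom:
  B2: preds {B0,B1}: {B0} ∩ {B0,B1} = {B0}; idom=B0
  B3: preds {B1,B2}: {B0,B1} ∩ {B0,B2} = {B0}; idom=B0
  B4: preds {B3,B7}: {B0,B3} ∩ {B0,B3,B4,B7} = {B0,B3}; idom=B3
  B5: preds {B1,B3,B4}: {B0,B1} ∩ {B0,B3} ∩ {B0,B3,B4} = {B0}; idom=B0
  B6: preds {B0,B5}: {B0} ∩ {B0,B5} = {B0}; idom=B0

DF derivation:
  B2←B0: walk · to B0
  B2←B1: walk B1 to B0
  B3←B1: walk B1 to B0
  B3←B2: walk B2 to B0
  B4←B3: walk · to B3
  B4←B7: walk B7→B4 to B3
  B5←B1: walk B1 to B0
  B5←B3: walk B3 to B0
  B5←B4: walk B4→B3 to B0
  B6←B0: walk · to B0
  B6←B5: walk B5 to B0
  DF(B0)=∅
  DF(B1)={B2,B3,B5}
  DF(B2)={B3}
  DF(B3)={B5}
  DF(B4)={B4,B5}
  DF(B5)={B6}
  DF(B6)=∅
  DF(B7)={B4}

φ for d: defs {B0,B4,B5}
  DF⁺ = {B4,B5,B6}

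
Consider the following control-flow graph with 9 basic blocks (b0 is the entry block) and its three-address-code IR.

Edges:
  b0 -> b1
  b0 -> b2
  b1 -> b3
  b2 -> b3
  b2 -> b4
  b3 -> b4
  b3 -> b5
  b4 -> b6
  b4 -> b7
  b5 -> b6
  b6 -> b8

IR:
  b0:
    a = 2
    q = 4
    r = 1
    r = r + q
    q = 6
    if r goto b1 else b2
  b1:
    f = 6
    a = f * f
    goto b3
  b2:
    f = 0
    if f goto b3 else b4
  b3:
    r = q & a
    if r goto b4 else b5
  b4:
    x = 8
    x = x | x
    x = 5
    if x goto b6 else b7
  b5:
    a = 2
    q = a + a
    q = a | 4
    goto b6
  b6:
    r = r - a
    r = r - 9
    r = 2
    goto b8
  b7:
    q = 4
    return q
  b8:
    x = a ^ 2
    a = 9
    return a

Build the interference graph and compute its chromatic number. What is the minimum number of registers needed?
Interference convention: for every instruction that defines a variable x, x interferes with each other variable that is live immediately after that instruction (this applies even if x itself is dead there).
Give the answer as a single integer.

Answer: 4

Analysis:
Per-block:
  b0: {a,q,r} / ∅
  b1: {a,f} / ∅
  b2: {f} / ∅
  b3: {r} / {a,q}
  b4: {x} / ∅
  b5: {a,q} / ∅
  b6: {r} / {a,r}
  b7: {q} / ∅
  b8: {a,x} / {a}

Live sets:
  b0 li=∅ lo={a,q,r}
  b1 li={q} lo={a,q}
  b2 li={a,q,r} lo={a,q,r}
  b3 li={a,q} lo={a,r}
  b4 li={a,r} lo={a,r}
  b5 li={r} lo={a,r}
  b6 li={a,r} lo={a}
  b7 li=∅ lo=∅
  b8 li={a} lo=∅

Interference:
  a: {f,q,r,x}
  f: {a,q,r}
  q: {a,f,r}
  r: {a,f,q,x}
  x: {a,r}

Registers:
  lower bound: {a,f,q,r} mutually conflict ⇒ χ ≥ 4
  4-colouring: R0={a}  R1={r}  R2={f,x}  R3={q}
  χ = 4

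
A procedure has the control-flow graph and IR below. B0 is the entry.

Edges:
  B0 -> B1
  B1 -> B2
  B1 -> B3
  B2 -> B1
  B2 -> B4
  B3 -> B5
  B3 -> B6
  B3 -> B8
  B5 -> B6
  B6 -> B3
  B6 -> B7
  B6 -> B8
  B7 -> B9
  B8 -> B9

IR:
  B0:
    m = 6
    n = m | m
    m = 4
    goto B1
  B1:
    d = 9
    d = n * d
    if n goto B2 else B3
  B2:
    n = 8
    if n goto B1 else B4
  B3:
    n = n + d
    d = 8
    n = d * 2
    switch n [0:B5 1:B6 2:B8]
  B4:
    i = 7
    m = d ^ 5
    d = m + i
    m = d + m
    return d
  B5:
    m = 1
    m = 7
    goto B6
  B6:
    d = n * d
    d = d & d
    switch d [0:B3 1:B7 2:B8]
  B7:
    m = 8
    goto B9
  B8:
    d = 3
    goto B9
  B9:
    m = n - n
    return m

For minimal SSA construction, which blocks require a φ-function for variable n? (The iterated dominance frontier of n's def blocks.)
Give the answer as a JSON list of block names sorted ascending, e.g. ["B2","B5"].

idom tree: B1←B0 B2←B1 B3←B1 B4←B2 B5←B3 B6←B3 B7←B6 B8←B3 B9←B3
Dom∩ at merges:
  B1: preds {B0,B2}: {B0} ∩ {B0,B1,B2} = {B0}; idom=B0
  B3: preds {B1,B6}: {B0,B1} ∩ {B0,B1,B3,B6} = {B0,B1}; idom=B1
  B6: preds {B3,B5}: {B0,B1,B3} ∩ {B0,B1,B3,B5} = {B0,B1,B3}; idom=B3
  B8: preds {B3,B6}: {B0,B1,B3} ∩ {B0,B1,B3,B6} = {B0,B1,B3}; idom=B3
  B9: preds {B7,B8}: {B0,B1,B3,B6,B7} ∩ {B0,B1,B3,B8} = {B0,B1,B3}; idom=B3

Frontier:
  join B1 pred B0: · stop@B0
  join B1 pred B2: B2→B1 stop@B0
  join B3 pred B1: · stop@B1
  join B3 pred B6: B6→B3 stop@B1
  join B6 pred B3: · stop@B3
  join B6 pred B5: B5 stop@B3
  join B8 pred B3: · stop@B3
  join B8 pred B6: B6 stop@B3
  join B9 pred B7: B7→B6 stop@B3
  join B9 pred B8: B8 stop@B3
  B0 → ∅
  B1 → {B1}
  B2 → {B1}
  B3 → {B3}
  B4 → ∅
  B5 → {B6}
  B6 → {B3,B8,B9}
  B7 → {B9}
  B8 → {B9}
  B9 → ∅

φ for n: defs {B0,B2,B3}
  DF⁺ = {B1,B3}

Answer: ["B1", "B3"]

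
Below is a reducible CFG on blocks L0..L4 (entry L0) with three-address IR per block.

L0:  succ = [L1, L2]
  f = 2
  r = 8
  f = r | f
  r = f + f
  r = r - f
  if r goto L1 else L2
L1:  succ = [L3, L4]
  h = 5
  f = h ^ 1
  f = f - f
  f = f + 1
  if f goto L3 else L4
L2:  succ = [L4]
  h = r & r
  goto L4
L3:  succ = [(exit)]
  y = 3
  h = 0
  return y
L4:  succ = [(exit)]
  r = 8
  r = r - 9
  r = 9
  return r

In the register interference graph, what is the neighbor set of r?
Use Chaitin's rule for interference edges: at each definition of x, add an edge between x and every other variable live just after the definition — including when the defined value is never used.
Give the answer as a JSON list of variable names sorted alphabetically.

Answer: ["f"]

Working:
Per-block:
  L0: def={f,r} ue=∅
  L1: def={f,h} ue=∅
  L2: def={h} ue={r}
  L3: def={h,y} ue=∅
  L4: def={r} ue=∅

Liveness:
  L0: in=∅ out={r}
  L1: in=∅ out=∅
  L2: in={r} out=∅
  L3: in=∅ out=∅
  L4: in=∅ out=∅

Interference:
  f: {r}
  h: {y}
  r: {f}
  y: {h}

N(r) = ["f"]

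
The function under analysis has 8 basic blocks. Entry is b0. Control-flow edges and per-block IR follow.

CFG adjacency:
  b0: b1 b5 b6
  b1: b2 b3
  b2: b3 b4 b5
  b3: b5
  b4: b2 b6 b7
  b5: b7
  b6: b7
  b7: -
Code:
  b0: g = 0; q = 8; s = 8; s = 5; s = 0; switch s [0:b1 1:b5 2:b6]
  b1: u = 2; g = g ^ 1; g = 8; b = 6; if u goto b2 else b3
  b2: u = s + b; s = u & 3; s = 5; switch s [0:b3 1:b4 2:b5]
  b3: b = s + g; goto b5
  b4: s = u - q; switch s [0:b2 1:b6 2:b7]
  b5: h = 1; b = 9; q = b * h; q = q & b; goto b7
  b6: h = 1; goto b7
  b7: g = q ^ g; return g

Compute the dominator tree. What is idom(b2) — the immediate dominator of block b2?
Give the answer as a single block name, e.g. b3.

Answer: b1

Working:
idom tree: b1←b0 b2←b1 b3←b1 b4←b2 b5←b0 b6←b0 b7←b0
Dom at joins:
  b2: preds {b1,b4}: {b0,b1} ∩ {b0,b1,b2,b4} = {b0,b1}; idom=b1
  b3: preds {b1,b2}: {b0,b1} ∩ {b0,b1,b2} = {b0,b1}; idom=b1
  b5: preds {b0,b2,b3}: {b0} ∩ {b0,b1,b2} ∩ {b0,b1,b3} = {b0}; idom=b0
  b6: preds {b0,b4}: {b0} ∩ {b0,b1,b2,b4} = {b0}; idom=b0
  b7: preds {b4,b5,b6}: {b0,b1,b2,b4} ∩ {b0,b5} ∩ {b0,b6} = {b0}; idom=b0

idom(b2) = b1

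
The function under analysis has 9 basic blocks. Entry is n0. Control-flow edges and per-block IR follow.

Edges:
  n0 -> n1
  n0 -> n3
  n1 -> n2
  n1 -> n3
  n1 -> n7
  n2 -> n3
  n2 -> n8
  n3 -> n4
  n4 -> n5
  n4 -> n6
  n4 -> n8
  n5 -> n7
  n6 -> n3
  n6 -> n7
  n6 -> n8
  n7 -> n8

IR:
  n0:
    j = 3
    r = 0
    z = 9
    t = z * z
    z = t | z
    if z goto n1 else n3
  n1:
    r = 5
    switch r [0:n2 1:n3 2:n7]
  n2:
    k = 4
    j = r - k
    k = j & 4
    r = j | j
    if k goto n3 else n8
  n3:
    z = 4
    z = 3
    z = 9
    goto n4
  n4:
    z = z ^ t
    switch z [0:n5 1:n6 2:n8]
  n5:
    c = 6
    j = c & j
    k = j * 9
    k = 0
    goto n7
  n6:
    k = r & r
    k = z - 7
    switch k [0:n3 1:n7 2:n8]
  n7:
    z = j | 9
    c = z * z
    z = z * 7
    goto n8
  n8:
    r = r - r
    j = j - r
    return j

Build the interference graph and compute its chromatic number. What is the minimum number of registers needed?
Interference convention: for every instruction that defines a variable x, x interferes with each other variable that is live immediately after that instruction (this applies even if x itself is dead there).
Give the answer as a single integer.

Per-block:
  n0 def {j,r,t,z} use ∅
  n1 def {r} use ∅
  n2 def {j,k,r} use {r}
  n3 def {z} use ∅
  n4 def {z} use {t,z}
  n5 def {c,j,k} use {j}
  n6 def {k} use {r,z}
  n7 def {c,z} use {j}
  n8 def {j,r} use {j,r}

Backward fixpoint:
  n0 li=∅ lo={j,r,t}
  n1 li={j,t} lo={j,r,t}
  n2 li={r,t} lo={j,r,t}
  n3 li={j,r,t} lo={j,r,t,z}
  n4 li={j,r,t,z} lo={j,r,t,z}
  n5 li={j,r} lo={j,r}
  n6 li={j,r,t,z} lo={j,r,t}
  n7 li={j,r} lo={j,r}
  n8 li={j,r} lo=∅

Interference:
  c: {j,r,z}
  j: {c,k,r,t,z}
  k: {j,r,t,z}
  r: {c,j,k,t,z}
  t: {j,k,r,z}
  z: {c,j,k,r,t}

Colouring:
  {j,k,r,t,z} pairwise interfere (5-clique) ⇒ χ ≥ 5
  assign c→r3 j→r0 k→r3 r→r1 t→r4 z→r2 — no edge inside a register ⇒ χ ≤ 5
  χ = 5

Answer: 5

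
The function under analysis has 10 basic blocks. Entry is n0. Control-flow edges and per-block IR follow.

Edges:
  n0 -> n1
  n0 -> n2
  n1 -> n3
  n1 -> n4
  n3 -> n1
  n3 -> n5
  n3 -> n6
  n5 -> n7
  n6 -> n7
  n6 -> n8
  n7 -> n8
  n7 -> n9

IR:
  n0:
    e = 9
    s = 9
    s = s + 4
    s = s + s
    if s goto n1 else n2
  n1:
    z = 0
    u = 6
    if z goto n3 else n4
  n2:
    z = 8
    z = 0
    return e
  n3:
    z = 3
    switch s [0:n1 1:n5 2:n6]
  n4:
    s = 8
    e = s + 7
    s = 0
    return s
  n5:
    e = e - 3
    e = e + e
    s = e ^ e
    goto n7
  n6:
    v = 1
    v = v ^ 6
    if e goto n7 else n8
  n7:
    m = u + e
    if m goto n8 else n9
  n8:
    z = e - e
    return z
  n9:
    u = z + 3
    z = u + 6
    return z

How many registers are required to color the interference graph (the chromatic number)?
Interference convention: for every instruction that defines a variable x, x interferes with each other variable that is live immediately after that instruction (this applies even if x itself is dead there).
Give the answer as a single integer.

Per-block:
  n0: {e,s} / ∅
  n1: {u,z} / ∅
  n2: {z} / {e}
  n3: {z} / {s}
  n4: {e,s} / ∅
  n5: {e,s} / {e}
  n6: {v} / {e}
  n7: {m} / {e,u}
  n8: {z} / {e}
  n9: {u,z} / {z}

Liveness:
  n0: in=∅ out={e,s}
  n1: in={e,s} out={e,s,u}
  n2: in={e} out=∅
  n3: in={e,s,u} out={e,s,u,z}
  n4: in=∅ out=∅
  n5: in={e,u,z} out={e,u,z}
  n6: in={e,u,z} out={e,u,z}
  n7: in={e,u,z} out={e,z}
  n8: in={e} out=∅
  n9: in={z} out=∅

Conflict graph:
  e↔{m,s,u,v,z}
  m↔{e,z}
  s↔{e,u,z}
  u↔{e,s,v,z}
  v↔{e,u,z}
  z↔{e,m,s,u,v}

Registers:
  clique {e,s,u,z} ⇒ need ≥ 4
  assign e→r0 m→r2 s→r3 u→r2 v→r3 z→r1 — no edge inside a register ⇒ χ ≤ 4
  χ = 4

Answer: 4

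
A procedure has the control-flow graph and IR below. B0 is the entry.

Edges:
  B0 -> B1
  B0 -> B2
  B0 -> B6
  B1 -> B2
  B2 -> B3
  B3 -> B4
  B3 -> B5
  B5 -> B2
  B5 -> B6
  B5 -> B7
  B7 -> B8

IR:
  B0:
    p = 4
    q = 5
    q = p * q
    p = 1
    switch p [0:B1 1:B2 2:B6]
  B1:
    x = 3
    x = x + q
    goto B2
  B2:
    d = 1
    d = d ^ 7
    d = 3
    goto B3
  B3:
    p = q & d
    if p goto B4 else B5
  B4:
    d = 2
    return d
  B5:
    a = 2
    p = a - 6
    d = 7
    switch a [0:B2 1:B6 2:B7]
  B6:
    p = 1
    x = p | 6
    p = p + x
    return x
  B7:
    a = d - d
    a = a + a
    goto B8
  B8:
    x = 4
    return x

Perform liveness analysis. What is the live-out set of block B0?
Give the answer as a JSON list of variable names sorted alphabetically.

Per-block:
  B0 def {p,q} use ∅
  B1 def {x} use {q}
  B2 def {d} use ∅
  B3 def {p} use {d,q}
  B4 def {d} use ∅
  B5 def {a,d,p} use ∅
  B6 def {p,x} use ∅
  B7 def {a} use {d}
  B8 def {x} use ∅

Backward fixpoint:
  B0 li=∅ lo={q}
  B1 li={q} lo={q}
  B2 li={q} lo={d,q}
  B3 li={d,q} lo={q}
  B4 li=∅ lo=∅
  B5 li={q} lo={d,q}
  B6 li=∅ lo=∅
  B7 li={d} lo=∅
  B8 li=∅ lo=∅

live-out(B0) = ["q"]

Answer: ["q"]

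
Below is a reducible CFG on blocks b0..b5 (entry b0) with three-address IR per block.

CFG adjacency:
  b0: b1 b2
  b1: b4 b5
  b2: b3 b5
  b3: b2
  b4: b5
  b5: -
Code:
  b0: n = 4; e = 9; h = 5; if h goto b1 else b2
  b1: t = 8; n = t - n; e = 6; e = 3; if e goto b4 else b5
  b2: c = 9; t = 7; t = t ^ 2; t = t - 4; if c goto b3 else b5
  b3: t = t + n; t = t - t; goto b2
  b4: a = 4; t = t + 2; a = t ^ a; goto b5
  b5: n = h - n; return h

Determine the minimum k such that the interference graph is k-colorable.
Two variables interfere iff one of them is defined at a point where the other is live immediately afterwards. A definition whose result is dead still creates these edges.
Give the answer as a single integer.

Answer: 4

Working:
Per-block:
  b0: def={e,h,n} ue=∅
  b1: def={e,n,t} ue={n}
  b2: def={c,t} ue=∅
  b3: def={t} ue={n,t}
  b4: def={a,t} ue={t}
  b5: def={n} ue={h,n}

Live sets:
  live b0: ∅→{h,n}
  live b1: {h,n}→{h,n,t}
  live b2: {h,n}→{h,n,t}
  live b3: {h,n,t}→{h,n}
  live b4: {h,n,t}→{h,n}
  live b5: {h,n}→∅

Interference:
  a: {h,n,t}
  c: {h,n,t}
  e: {h,n,t}
  h: {a,c,e,n,t}
  n: {a,c,e,h,t}
  t: {a,c,e,h,n}

Registers:
  clique {a,h,n,t} ⇒ need ≥ 4
  assign a→r3 c→r3 e→r3 h→r0 n→r1 t→r2 — no edge inside a register ⇒ χ ≤ 4
  χ = 4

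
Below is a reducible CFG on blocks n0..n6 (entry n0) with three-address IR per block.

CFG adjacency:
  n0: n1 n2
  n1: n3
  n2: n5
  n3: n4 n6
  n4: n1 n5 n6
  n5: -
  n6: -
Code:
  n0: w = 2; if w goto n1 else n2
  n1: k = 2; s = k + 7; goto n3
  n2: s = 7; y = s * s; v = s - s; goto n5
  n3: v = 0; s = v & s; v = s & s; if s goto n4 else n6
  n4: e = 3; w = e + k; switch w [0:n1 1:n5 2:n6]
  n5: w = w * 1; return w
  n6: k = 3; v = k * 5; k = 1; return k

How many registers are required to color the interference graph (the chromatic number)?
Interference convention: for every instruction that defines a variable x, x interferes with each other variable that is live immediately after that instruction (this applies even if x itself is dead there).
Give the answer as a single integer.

def/use:
  n0 def {w} use ∅
  n1 def {k,s} use ∅
  n2 def {s,v,y} use ∅
  n3 def {s,v} use {s}
  n4 def {e,w} use {k}
  n5 def {w} use {w}
  n6 def {k,v} use ∅

Backward fixpoint:
  live n0: ∅→{w}
  live n1: ∅→{k,s}
  live n2: {w}→{w}
  live n3: {k,s}→{k}
  live n4: {k}→{w}
  live n5: {w}→∅
  live n6: ∅→∅

Conflict graph:
  e — {k}
  k — {e,s,v}
  s — {k,v,w,y}
  v — {k,s,w}
  w — {s,v,y}
  y — {s,w}

Registers:
  lower bound: {k,s,v} mutually conflict ⇒ χ ≥ 3
  3-colouring: R0={e,s}  R1={k,w}  R2={v,y}
  χ = 3

Answer: 3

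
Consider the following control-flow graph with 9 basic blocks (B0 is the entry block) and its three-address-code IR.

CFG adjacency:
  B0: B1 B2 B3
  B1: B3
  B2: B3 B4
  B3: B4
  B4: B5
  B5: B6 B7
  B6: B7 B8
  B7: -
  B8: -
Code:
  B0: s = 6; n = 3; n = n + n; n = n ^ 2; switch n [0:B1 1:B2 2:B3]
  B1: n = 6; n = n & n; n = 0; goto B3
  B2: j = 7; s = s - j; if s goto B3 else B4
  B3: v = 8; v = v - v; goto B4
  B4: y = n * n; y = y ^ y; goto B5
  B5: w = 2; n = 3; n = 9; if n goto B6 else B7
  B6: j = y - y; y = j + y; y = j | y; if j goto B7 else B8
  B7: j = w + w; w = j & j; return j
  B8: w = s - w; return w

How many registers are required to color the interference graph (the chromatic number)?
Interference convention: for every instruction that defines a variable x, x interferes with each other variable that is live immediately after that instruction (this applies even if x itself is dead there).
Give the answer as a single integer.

Answer: 5

Working:
def/use:
  B0: {n,s} / ∅
  B1: {n} / ∅
  B2: {j,s} / {s}
  B3: {v} / ∅
  B4: {y} / {n}
  B5: {n,w} / ∅
  B6: {j,y} / {y}
  B7: {j,w} / {w}
  B8: {w} / {s,w}

Live sets:
  live B0: ∅→{n,s}
  live B1: {s}→{n,s}
  live B2: {n,s}→{n,s}
  live B3: {n,s}→{n,s}
  live B4: {n,s}→{s,y}
  live B5: {s,y}→{s,w,y}
  live B6: {s,w,y}→{s,w}
  live B7: {w}→∅
  live B8: {s,w}→∅

Interfere edges:
  j↔{n,s,w,y}
  n↔{j,s,v,w,y}
  s↔{j,n,v,w,y}
  v↔{n,s}
  w↔{j,n,s,y}
  y↔{j,n,s,w}

Registers:
  lower bound: {j,n,s,w,y} mutually conflict ⇒ χ ≥ 5
  5-colouring: R0={n}  R1={s}  R2={j,v}  R3={w}  R4={y}
  χ = 5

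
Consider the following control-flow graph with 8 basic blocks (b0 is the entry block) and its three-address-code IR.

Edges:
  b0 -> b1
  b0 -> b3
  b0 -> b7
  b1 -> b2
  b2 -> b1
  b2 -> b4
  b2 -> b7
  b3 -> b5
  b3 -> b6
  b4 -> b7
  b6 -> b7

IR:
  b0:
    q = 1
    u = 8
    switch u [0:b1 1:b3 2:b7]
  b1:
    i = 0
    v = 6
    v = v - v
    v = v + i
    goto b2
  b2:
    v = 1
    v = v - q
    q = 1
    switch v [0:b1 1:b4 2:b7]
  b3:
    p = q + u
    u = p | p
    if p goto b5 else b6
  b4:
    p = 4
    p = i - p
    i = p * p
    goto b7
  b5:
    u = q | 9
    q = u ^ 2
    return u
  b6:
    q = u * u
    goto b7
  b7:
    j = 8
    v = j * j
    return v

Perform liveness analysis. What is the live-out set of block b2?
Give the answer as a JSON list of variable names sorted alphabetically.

def/use:
  b0 def {q,u} use ∅
  b1 def {i,v} use ∅
  b2 def {q,v} use {q}
  b3 def {p,u} use {q,u}
  b4 def {i,p} use {i}
  b5 def {q,u} use {q}
  b6 def {q} use {u}
  b7 def {j,v} use ∅

Backward fixpoint:
  b0 li=∅ lo={q,u}
  b1 li={q} lo={i,q}
  b2 li={i,q} lo={i,q}
  b3 li={q,u} lo={q,u}
  b4 li={i} lo=∅
  b5 li={q} lo=∅
  b6 li={u} lo=∅
  b7 li=∅ lo=∅

live-out(b2) = ["i", "q"]

Answer: ["i", "q"]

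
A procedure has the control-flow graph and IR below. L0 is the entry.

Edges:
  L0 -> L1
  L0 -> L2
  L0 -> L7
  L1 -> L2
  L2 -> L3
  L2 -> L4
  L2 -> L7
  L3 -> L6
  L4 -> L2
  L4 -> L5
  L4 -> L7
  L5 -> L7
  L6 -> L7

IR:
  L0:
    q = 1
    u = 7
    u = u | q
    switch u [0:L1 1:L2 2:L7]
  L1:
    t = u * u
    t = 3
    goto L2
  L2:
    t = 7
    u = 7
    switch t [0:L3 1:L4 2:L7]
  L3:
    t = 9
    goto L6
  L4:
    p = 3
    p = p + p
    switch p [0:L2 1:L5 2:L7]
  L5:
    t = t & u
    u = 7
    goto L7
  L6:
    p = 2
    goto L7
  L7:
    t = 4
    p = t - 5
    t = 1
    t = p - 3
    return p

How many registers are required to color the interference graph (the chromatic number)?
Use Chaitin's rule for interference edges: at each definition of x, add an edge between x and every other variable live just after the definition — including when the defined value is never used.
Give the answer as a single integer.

Per-block:
  L0 def {q,u} use ∅
  L1 def {t} use {u}
  L2 def {t,u} use ∅
  L3 def {t} use ∅
  L4 def {p} use ∅
  L5 def {t,u} use {t,u}
  L6 def {p} use ∅
  L7 def {p,t} use ∅

Liveness:
  L0: in=∅ out={u}
  L1: in={u} out=∅
  L2: in=∅ out={t,u}
  L3: in=∅ out=∅
  L4: in={t,u} out={t,u}
  L5: in={t,u} out=∅
  L6: in=∅ out=∅
  L7: in=∅ out=∅

Interference:
  p: {t,u}
  q: {u}
  t: {p,u}
  u: {p,q,t}

Chromatic number:
  clique {p,t,u} ⇒ need ≥ 3
  assign p→R1 q→R1 t→R2 u→R0 — no edge inside a register ⇒ χ ≤ 3
  χ = 3

Answer: 3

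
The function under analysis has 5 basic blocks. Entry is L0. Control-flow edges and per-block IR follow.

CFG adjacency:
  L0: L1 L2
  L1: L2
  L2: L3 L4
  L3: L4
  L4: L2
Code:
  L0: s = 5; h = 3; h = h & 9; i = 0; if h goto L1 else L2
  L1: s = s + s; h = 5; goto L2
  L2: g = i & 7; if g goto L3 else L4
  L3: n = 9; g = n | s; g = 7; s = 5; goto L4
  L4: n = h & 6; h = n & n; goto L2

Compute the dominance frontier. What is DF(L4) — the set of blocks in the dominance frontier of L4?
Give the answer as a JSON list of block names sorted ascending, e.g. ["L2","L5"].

idom tree: L1←L0 L2←L0 L3←L2 L4←L2
Join-block Dom:
  L2: preds {L0,L1,L4}: {L0} ∩ {L0,L1} ∩ {L0,L2,L4} = {L0}; idom=L0
  L4: preds {L2,L3}: {L0,L2} ∩ {L0,L2,L3} = {L0,L2}; idom=L2

DF walk-up:
  join L2 pred L0: · stop@L0
  join L2 pred L1: L1 stop@L0
  join L2 pred L4: L4→L2 stop@L0
  join L4 pred L2: · stop@L2
  join L4 pred L3: L3 stop@L2
  L0 → ∅
  L1 → {L2}
  L2 → {L2}
  L3 → {L4}
  L4 → {L2}

DF(L4) = ["L2"]

Answer: ["L2"]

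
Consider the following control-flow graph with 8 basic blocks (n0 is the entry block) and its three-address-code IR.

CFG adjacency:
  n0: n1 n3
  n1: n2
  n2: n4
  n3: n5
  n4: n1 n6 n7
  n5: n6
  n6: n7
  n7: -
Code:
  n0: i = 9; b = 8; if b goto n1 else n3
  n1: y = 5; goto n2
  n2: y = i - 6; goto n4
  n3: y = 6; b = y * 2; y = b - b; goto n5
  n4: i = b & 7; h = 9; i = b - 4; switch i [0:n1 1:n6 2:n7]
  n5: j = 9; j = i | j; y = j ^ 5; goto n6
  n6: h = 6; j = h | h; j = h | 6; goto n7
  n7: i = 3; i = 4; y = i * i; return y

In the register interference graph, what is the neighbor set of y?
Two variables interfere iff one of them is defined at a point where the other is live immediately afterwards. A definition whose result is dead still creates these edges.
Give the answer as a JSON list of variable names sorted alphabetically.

Answer: ["b", "i"]

Derivation:
Per-block:
  n0: def={b,i} ue=∅
  n1: def={y} ue=∅
  n2: def={y} ue={i}
  n3: def={b,y} ue=∅
  n4: def={h,i} ue={b}
  n5: def={j,y} ue={i}
  n6: def={h,j} ue=∅
  n7: def={i,y} ue=∅

Liveness:
  live n0: ∅→{b,i}
  live n1: {b,i}→{b,i}
  live n2: {b,i}→{b}
  live n3: {i}→{i}
  live n4: {b}→{b,i}
  live n5: {i}→∅
  live n6: ∅→∅
  live n7: ∅→∅

Interference:
  b: {h,i,y}
  h: {b,j}
  i: {b,j,y}
  j: {h,i}
  y: {b,i}

N(y) = ["b", "i"]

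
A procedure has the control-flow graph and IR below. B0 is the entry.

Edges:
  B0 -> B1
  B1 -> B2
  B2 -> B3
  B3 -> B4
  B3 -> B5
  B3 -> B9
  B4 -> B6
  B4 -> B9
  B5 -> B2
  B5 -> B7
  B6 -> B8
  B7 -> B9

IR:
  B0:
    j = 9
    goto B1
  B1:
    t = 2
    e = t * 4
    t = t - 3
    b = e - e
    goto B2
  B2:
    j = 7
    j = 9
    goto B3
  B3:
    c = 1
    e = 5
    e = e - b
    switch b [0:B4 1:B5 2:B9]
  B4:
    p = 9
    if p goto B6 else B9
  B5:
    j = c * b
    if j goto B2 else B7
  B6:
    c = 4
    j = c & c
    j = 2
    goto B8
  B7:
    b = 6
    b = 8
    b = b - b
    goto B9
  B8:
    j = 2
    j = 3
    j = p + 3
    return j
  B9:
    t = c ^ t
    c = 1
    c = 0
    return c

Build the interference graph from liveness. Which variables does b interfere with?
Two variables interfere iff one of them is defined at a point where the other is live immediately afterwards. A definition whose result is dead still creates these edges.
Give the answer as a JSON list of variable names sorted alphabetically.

Answer: ["c", "e", "j", "t"]

Analysis:
def/use:
  B0 def {j} use ∅
  B1 def {b,e,t} use ∅
  B2 def {j} use ∅
  B3 def {c,e} use {b}
  B4 def {p} use ∅
  B5 def {j} use {b,c}
  B6 def {c,j} use ∅
  B7 def {b} use ∅
  B8 def {j} use {p}
  B9 def {c,t} use {c,t}

Backward fixpoint:
  live B0: ∅→∅
  live B1: ∅→{b,t}
  live B2: {b,t}→{b,t}
  live B3: {b,t}→{b,c,t}
  live B4: {c,t}→{c,p,t}
  live B5: {b,c,t}→{b,c,t}
  live B6: {p}→{p}
  live B7: {c,t}→{c,t}
  live B8: {p}→∅
  live B9: {c,t}→∅

Interfere edges:
  b: {c,e,j,t}
  c: {b,e,j,p,t}
  e: {b,c,t}
  j: {b,c,p,t}
  p: {c,j,t}
  t: {b,c,e,j,p}

N(b) = ["c", "e", "j", "t"]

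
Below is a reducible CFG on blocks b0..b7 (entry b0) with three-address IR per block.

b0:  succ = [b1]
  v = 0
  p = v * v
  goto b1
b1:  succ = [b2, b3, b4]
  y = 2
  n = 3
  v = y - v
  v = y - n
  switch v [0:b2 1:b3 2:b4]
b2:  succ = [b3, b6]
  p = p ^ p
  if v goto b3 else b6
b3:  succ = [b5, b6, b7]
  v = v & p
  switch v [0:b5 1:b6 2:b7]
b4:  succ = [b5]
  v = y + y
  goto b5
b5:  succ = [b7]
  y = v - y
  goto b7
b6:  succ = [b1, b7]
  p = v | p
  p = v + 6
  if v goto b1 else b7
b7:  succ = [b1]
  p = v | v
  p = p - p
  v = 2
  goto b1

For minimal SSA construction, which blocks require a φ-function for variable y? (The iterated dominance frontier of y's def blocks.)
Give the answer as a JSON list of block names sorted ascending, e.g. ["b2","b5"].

idom tree: b1←b0 b2←b1 b3←b1 b4←b1 b5←b1 b6←b1 b7←b1
Dom at joins:
  b1: preds {b0,b6,b7}: {b0} ∩ {b0,b1,b6} ∩ {b0,b1,b7} = {b0}; idom=b0
  b3: preds {b1,b2}: {b0,b1} ∩ {b0,b1,b2} = {b0,b1}; idom=b1
  b5: preds {b3,b4}: {b0,b1,b3} ∩ {b0,b1,b4} = {b0,b1}; idom=b1
  b6: preds {b2,b3}: {b0,b1,b2} ∩ {b0,b1,b3} = {b0,b1}; idom=b1
  b7: preds {b3,b5,b6}: {b0,b1,b3} ∩ {b0,b1,b5} ∩ {b0,b1,b6} = {b0,b1}; idom=b1

Frontier:
  join b1 pred b0: · stop@b0
  join b1 pred b6: b6→b1 stop@b0
  join b1 pred b7: b7→b1 stop@b0
  join b3 pred b1: · stop@b1
  join b3 pred b2: b2 stop@b1
  join b5 pred b3: b3 stop@b1
  join b5 pred b4: b4 stop@b1
  join b6 pred b2: b2 stop@b1
  join b6 pred b3: b3 stop@b1
  join b7 pred b3: b3 stop@b1
  join b7 pred b5: b5 stop@b1
  join b7 pred b6: b6 stop@b1
  b0 → ∅
  b1 → {b1}
  b2 → {b3,b6}
  b3 → {b5,b6,b7}
  b4 → {b5}
  b5 → {b7}
  b6 → {b1,b7}
  b7 → {b1}

φ for y: defs {b1,b5}
  DF⁺ = {b1,b7}

Answer: ["b1", "b7"]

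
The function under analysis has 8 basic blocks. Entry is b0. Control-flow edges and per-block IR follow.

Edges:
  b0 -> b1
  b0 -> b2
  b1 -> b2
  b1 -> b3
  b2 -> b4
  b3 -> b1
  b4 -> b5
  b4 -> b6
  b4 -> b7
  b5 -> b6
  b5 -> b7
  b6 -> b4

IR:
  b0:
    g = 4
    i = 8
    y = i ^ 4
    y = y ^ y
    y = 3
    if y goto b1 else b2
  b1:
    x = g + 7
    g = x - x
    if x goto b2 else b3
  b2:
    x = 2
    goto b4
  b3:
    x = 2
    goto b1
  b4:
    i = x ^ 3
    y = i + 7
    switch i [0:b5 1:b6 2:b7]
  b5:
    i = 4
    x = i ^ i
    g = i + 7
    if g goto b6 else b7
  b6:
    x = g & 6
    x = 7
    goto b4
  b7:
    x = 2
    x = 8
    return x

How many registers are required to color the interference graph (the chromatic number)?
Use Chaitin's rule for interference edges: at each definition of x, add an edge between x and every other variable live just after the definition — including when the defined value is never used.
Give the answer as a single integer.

Answer: 3

Derivation:
Per-block:
  b0: def={g,i,y} ue=∅
  b1: def={g,x} ue={g}
  b2: def={x} ue=∅
  b3: def={x} ue=∅
  b4: def={i,y} ue={x}
  b5: def={g,i,x} ue=∅
  b6: def={x} ue={g}
  b7: def={x} ue=∅

Live sets:
  live b0: ∅→{g}
  live b1: {g}→{g}
  live b2: {g}→{g,x}
  live b3: {g}→{g}
  live b4: {g,x}→{g}
  live b5: ∅→{g}
  live b6: {g}→{g,x}
  live b7: ∅→∅

Interfere edges:
  g: {i,x,y}
  i: {g,x,y}
  x: {g,i}
  y: {g,i}

Chromatic number:
  {g,i,x} pairwise interfere (3-clique) ⇒ χ ≥ 3
  3-colouring: R0={g}  R1={i}  R2={x,y}
  χ = 3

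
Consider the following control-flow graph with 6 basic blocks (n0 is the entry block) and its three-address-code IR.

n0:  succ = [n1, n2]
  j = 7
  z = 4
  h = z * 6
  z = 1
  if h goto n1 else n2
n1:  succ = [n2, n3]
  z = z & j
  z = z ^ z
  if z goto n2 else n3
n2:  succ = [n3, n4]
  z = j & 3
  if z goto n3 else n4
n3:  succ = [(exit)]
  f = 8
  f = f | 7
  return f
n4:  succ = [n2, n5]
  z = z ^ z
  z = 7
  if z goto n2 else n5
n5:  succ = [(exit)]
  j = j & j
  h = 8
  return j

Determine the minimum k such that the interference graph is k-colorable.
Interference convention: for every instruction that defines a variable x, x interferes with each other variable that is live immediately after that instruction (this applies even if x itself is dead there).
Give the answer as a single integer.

Block summaries:
  n0 def {h,j,z} use ∅
  n1 def {z} use {j,z}
  n2 def {z} use {j}
  n3 def {f} use ∅
  n4 def {z} use {z}
  n5 def {h,j} use {j}

Liveness:
  n0 li=∅ lo={j,z}
  n1 li={j,z} lo={j}
  n2 li={j} lo={j,z}
  n3 li=∅ lo=∅
  n4 li={j,z} lo={j}
  n5 li={j} lo=∅

Interference:
  f: ∅
  h: {j,z}
  j: {h,z}
  z: {h,j}

Colouring:
  lower bound: {h,j,z} mutually conflict ⇒ χ ≥ 3
  assign f→r0 h→r0 j→r1 z→r2 — no edge inside a register ⇒ χ ≤ 3
  χ = 3

Answer: 3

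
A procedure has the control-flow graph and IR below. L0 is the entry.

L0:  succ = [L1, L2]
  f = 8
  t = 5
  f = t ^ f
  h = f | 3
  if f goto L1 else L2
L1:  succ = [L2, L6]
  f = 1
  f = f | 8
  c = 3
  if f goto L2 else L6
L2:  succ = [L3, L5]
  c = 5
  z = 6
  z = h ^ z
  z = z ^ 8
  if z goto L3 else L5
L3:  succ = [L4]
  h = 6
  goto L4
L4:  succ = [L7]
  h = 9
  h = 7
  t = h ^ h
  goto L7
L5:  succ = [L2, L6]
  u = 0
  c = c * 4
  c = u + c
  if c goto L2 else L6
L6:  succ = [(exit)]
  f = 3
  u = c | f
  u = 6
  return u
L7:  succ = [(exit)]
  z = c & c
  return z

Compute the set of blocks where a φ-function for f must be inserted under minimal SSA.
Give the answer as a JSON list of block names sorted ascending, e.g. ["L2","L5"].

Answer: ["L2", "L6"]

Working:
idom tree: L1←L0 L2←L0 L3←L2 L4←L3 L5←L2 L6←L0 L7←L4
Dom∩ at merges:
  L2: preds {L0,L1,L5}: {L0} ∩ {L0,L1} ∩ {L0,L2,L5} = {L0}; idom=L0
  L6: preds {L1,L5}: {L0,L1} ∩ {L0,L2,L5} = {L0}; idom=L0

DF derivation:
  join L2 pred L0: · stop@L0
  join L2 pred L1: L1 stop@L0
  join L2 pred L5: L5→L2 stop@L0
  join L6 pred L1: L1 stop@L0
  join L6 pred L5: L5→L2 stop@L0
  DF(L0)=∅
  DF(L1)={L2,L6}
  DF(L2)={L2,L6}
  DF(L3)=∅
  DF(L4)=∅
  DF(L5)={L2,L6}
  DF(L6)=∅
  DF(L7)=∅

φ for f: defs {L0,L1,L6}
  DF⁺ = {L2,L6}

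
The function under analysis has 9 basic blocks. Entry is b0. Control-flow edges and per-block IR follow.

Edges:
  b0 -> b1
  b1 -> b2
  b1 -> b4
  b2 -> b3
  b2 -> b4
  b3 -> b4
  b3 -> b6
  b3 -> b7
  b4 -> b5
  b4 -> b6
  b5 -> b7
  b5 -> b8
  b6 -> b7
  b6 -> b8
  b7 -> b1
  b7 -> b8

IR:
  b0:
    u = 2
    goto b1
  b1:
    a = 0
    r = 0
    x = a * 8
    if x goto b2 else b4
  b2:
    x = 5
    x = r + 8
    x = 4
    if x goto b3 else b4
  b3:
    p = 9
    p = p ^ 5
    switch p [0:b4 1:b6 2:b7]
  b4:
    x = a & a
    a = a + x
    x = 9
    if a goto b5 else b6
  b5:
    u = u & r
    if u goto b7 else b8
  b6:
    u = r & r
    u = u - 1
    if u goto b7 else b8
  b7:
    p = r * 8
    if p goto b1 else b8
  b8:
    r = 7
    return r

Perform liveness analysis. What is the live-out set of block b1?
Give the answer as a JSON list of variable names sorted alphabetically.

Per-block:
  b0: def={u} ue=∅
  b1: def={a,r,x} ue=∅
  b2: def={x} ue={r}
  b3: def={p} ue=∅
  b4: def={a,x} ue={a}
  b5: def={u} ue={r,u}
  b6: def={u} ue={r}
  b7: def={p} ue={r}
  b8: def={r} ue=∅

Liveness:
  b0 li=∅ lo={u}
  b1 li={u} lo={a,r,u}
  b2 li={a,r,u} lo={a,r,u}
  b3 li={a,r,u} lo={a,r,u}
  b4 li={a,r,u} lo={r,u}
  b5 li={r,u} lo={r,u}
  b6 li={r} lo={r,u}
  b7 li={r,u} lo={u}
  b8 li=∅ lo=∅

live-out(b1) = ["a", "r", "u"]

Answer: ["a", "r", "u"]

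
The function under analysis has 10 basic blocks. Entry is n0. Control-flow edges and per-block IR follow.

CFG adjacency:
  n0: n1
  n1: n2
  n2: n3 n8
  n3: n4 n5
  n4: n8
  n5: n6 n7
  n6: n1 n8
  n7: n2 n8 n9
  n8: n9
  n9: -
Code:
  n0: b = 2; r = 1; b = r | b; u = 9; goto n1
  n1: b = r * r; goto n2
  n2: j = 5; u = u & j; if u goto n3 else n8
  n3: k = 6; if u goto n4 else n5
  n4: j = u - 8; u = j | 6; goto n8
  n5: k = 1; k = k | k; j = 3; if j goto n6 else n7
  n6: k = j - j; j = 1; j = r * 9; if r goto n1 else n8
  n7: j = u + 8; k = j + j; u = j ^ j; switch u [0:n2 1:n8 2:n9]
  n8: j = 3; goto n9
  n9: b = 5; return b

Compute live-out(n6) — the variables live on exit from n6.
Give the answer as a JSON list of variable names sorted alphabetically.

def/use:
  n0: {b,r,u} / ∅
  n1: {b} / {r}
  n2: {j,u} / {u}
  n3: {k} / {u}
  n4: {j,u} / {u}
  n5: {j,k} / ∅
  n6: {j,k} / {j,r}
  n7: {j,k,u} / {u}
  n8: {j} / ∅
  n9: {b} / ∅

Liveness:
  live n0: ∅→{r,u}
  live n1: {r,u}→{r,u}
  live n2: {r,u}→{r,u}
  live n3: {r,u}→{r,u}
  live n4: {u}→∅
  live n5: {r,u}→{j,r,u}
  live n6: {j,r,u}→{r,u}
  live n7: {r,u}→{r,u}
  live n8: ∅→∅
  live n9: ∅→∅

live-out(n6) = ["r", "u"]

Answer: ["r", "u"]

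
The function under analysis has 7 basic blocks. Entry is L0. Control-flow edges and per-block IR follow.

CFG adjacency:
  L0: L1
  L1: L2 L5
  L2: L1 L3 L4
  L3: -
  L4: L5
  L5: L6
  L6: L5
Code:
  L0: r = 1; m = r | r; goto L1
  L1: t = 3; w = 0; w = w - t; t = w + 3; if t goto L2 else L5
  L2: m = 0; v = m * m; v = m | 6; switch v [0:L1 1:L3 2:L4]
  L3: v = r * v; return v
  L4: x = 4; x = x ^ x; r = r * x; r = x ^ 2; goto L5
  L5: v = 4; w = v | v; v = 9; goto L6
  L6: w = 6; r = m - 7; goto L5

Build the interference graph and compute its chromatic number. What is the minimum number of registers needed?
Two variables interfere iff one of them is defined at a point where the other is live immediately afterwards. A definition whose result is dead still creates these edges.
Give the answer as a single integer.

Answer: 4

Analysis:
def/use:
  L0 def {m,r} use ∅
  L1 def {t,w} use ∅
  L2 def {m,v} use ∅
  L3 def {v} use {r,v}
  L4 def {r,x} use {r}
  L5 def {v,w} use ∅
  L6 def {r,w} use {m}

Backward fixpoint:
  live L0: ∅→{m,r}
  live L1: {m,r}→{m,r}
  live L2: {r}→{m,r,v}
  live L3: {r,v}→∅
  live L4: {m,r}→{m}
  live L5: {m}→{m}
  live L6: {m}→{m}

Conflict graph:
  m: {r,t,v,w,x}
  r: {m,t,v,w,x}
  t: {m,r,w}
  v: {m,r}
  w: {m,r,t}
  x: {m,r}

Chromatic number:
  {m,r,t,w} pairwise interfere (4-clique) ⇒ χ ≥ 4
  assign m→c0 r→c1 t→c2 v→c2 w→c3 x→c2 — no edge inside a register ⇒ χ ≤ 4
  χ = 4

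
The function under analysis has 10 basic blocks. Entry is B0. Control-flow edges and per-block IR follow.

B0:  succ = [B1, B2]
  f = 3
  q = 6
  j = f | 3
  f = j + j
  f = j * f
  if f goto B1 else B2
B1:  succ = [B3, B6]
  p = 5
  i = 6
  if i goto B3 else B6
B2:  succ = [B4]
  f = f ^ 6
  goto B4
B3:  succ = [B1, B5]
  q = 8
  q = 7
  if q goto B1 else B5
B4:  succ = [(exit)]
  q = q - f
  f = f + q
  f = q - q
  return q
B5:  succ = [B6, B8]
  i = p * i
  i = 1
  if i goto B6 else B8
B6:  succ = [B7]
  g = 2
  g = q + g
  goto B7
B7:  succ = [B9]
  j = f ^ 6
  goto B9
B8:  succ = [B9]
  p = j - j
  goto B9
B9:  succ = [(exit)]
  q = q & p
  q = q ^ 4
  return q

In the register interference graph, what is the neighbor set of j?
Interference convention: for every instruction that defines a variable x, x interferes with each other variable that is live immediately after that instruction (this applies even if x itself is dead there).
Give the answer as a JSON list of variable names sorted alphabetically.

Answer: ["f", "i", "p", "q"]

Analysis:
def/use:
  B0 def {f,j,q} use ∅
  B1 def {i,p} use ∅
  B2 def {f} use {f}
  B3 def {q} use ∅
  B4 def {f,q} use {f,q}
  B5 def {i} use {i,p}
  B6 def {g} use {q}
  B7 def {j} use {f}
  B8 def {p} use {j}
  B9 def {q} use {p,q}

Liveness:
  B0 li=∅ lo={f,j,q}
  B1 li={f,j,q} lo={f,i,j,p,q}
  B2 li={f,q} lo={f,q}
  B3 li={f,i,j,p} lo={f,i,j,p,q}
  B4 li={f,q} lo=∅
  B5 li={f,i,j,p,q} lo={f,j,p,q}
  B6 li={f,p,q} lo={f,p,q}
  B7 li={f,p,q} lo={p,q}
  B8 li={j,q} lo={p,q}
  B9 li={p,q} lo=∅

Interfere edges:
  f: {g,i,j,p,q}
  g: {f,p,q}
  i: {f,j,p,q}
  j: {f,i,p,q}
  p: {f,g,i,j,q}
  q: {f,g,i,j,p}

N(j) = ["f", "i", "p", "q"]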